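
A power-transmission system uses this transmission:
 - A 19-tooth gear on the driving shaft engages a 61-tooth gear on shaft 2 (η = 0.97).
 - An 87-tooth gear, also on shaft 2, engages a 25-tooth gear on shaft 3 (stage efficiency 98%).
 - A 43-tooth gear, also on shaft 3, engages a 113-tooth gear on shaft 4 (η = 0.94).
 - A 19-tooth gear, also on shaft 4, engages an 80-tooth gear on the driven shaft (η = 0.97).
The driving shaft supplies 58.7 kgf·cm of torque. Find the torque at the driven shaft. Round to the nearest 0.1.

519.4 kgf·cm

gear mesh 61/19 = 3.2105 → τ = 58.7·3.2105·0.97 = 182.8 kgf·cm
gear mesh 25/87 = 0.28736 → τ = 182.8·0.28736·0.98 = 51.479 kgf·cm
gear mesh 113/43 = 2.6279 → τ = 51.479·2.6279·0.94 = 127.17 kgf·cm
gear mesh 80/19 = 4.2105 → τ = 127.17·4.2105·0.97 = 519.37 kgf·cm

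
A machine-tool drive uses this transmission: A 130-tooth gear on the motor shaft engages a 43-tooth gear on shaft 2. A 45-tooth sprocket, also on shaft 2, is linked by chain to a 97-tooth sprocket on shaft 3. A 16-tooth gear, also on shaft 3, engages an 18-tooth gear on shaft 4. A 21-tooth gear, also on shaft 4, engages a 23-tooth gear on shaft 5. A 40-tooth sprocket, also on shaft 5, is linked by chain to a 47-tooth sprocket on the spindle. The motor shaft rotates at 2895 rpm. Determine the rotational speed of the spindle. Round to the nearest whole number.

gear mesh 43/130 = 0.33077 → 2895/0.33077 = 8752.3 rpm
chain 97/45 = 2.1556 → 8752.3/2.1556 = 4060.4 rpm
gear mesh 18/16 = 1.125 → 4060.4/1.125 = 3609.2 rpm
gear mesh 23/21 = 1.0952 → 3609.2/1.0952 = 3295.4 rpm
chain 47/40 = 1.175 → 3295.4/1.175 = 2804.6 rpm

2805 rpm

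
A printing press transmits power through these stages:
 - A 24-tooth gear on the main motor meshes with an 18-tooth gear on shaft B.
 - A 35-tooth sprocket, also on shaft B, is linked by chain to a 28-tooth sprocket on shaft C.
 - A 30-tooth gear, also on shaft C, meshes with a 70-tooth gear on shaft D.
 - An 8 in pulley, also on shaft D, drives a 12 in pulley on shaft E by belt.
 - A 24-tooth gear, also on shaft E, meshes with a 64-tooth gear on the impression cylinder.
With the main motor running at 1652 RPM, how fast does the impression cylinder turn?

gear mesh 18/24 = 0.75 → 1652/0.75 = 2202.7 RPM
chain 28/35 = 0.8 → 2202.7/0.8 = 2753.3 RPM
gear mesh 70/30 = 2.3333 → 2753.3/2.3333 = 1180 RPM
belt 12/8 = 1.5 → 1180/1.5 = 786.67 RPM
gear mesh 64/24 = 2.6667 → 786.67/2.6667 = 295 RPM

295 RPM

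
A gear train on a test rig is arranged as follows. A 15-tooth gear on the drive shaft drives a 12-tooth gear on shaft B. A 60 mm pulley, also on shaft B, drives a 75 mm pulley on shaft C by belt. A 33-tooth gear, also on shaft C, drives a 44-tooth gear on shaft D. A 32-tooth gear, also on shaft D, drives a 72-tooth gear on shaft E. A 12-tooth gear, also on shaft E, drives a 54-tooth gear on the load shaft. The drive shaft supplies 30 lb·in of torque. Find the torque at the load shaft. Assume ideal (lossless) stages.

gear mesh 12/15 = 0.8 → τ = 30·0.8 = 24 lb·in
belt 75/60 = 1.25 → τ = 24·1.25 = 30 lb·in
gear mesh 44/33 = 1.3333 → τ = 30·1.3333 = 40 lb·in
gear mesh 72/32 = 2.25 → τ = 40·2.25 = 90 lb·in
gear mesh 54/12 = 4.5 → τ = 90·4.5 = 405 lb·in

405 lb·in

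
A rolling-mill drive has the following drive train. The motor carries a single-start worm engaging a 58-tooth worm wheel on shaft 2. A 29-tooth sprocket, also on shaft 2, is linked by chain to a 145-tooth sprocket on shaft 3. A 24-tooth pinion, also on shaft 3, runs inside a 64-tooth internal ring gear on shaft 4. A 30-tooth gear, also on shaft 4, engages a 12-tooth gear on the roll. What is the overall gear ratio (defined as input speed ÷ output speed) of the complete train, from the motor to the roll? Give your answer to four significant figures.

Each stage contributes driven/driver: worm 58/1 = 58, chain 145/29 = 5, internal gear 64/24 = 2.6667, gear mesh 12/30 = 0.4.
Overall: 58 × 5 × 2.6667 × 0.4 = 309.33.

309.3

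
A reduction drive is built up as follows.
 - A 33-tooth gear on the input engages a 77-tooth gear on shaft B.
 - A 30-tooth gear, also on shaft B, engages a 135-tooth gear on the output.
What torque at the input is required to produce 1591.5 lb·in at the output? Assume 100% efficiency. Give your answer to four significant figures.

Overall ratio R = 2.3333 × 4.5 = 10.5.
Input torque = output torque / R = 1591.5 / 10.5 = 151.57 lb·in.

151.6 lb·in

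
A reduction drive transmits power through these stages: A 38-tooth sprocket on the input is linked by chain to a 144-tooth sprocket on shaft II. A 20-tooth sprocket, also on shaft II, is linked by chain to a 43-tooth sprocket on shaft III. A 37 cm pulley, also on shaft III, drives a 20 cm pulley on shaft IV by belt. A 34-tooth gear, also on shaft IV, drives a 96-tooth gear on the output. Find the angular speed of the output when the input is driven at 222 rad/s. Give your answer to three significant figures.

Chain: ratio = 144/38 = 3.7895, so shaft II turns at 222 / 3.7895 = 58.583 rad/s.
Chain: ratio = 43/20 = 2.15, so shaft III turns at 58.583 / 2.15 = 27.248 rad/s.
Belt: ratio = 20/37 = 0.54054, so shaft IV turns at 27.248 / 0.54054 = 50.409 rad/s.
Gear mesh: ratio = 96/34 = 2.8235, so the output turns at 50.409 / 2.8235 = 17.853 rad/s.

17.9 rad/s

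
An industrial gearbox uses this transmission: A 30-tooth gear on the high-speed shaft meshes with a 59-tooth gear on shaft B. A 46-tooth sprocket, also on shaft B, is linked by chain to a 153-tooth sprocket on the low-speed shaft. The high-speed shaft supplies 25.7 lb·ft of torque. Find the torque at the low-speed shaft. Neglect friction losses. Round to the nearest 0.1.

gear mesh 59/30 = 1.9667 → τ = 25.7·1.9667 = 50.543 lb·ft
chain 153/46 = 3.3261 → τ = 50.543·3.3261 = 168.11 lb·ft

168.1 lb·ft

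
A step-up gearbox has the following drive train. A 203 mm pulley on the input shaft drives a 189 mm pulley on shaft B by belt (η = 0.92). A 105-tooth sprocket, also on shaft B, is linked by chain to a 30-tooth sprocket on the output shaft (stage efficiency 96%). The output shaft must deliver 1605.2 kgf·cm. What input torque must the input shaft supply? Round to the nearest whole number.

Overall ratio R = 0.93103 × 0.28571 = 0.26601; overall efficiency η = 0.92 × 0.96 = 0.8832.
Input torque = output torque / (R × η) = 1605.2 / (0.26601 × 0.8832) = 6832.4 kgf·cm.

6832 kgf·cm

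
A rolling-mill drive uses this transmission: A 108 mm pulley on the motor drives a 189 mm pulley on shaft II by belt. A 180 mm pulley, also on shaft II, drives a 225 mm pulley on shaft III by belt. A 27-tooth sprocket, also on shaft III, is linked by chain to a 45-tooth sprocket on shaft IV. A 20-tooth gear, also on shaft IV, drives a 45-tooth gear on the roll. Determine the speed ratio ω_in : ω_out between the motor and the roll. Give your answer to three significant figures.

8.20

Each stage contributes driven/driver: belt 189/108 = 1.75, belt 225/180 = 1.25, chain 45/27 = 1.6667, gear mesh 45/20 = 2.25.
Overall: 1.75 × 1.25 × 1.6667 × 2.25 = 8.2031.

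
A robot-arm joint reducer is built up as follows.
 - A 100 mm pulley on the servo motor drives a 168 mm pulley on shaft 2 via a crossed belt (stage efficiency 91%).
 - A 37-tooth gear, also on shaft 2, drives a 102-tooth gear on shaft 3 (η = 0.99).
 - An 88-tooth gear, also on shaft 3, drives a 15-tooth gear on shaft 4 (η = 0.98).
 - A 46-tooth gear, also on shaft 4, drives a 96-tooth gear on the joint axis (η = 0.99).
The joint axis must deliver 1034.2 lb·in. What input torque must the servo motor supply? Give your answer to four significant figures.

Overall ratio R = 1.68 × 2.7568 × 0.17045 × 2.087 = 1.6475; overall efficiency η = 0.91 × 0.99 × 0.98 × 0.99 = 0.8741.
Input torque = output torque / (R × η) = 1034.2 / (1.6475 × 0.8741) = 718.19 lb·in.

718.2 lb·in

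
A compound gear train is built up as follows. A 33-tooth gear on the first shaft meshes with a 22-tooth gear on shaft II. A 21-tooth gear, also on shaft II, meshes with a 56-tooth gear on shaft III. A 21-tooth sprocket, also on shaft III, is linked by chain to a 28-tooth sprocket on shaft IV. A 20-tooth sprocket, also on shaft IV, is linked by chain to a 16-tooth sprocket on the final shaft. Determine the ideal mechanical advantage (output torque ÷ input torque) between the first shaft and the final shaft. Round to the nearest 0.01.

1.90

Each stage contributes driven/driver: gear mesh 22/33 = 0.66667, gear mesh 56/21 = 2.6667, chain 28/21 = 1.3333, chain 16/20 = 0.8.
Overall: 0.66667 × 2.6667 × 1.3333 × 0.8 = 1.8963.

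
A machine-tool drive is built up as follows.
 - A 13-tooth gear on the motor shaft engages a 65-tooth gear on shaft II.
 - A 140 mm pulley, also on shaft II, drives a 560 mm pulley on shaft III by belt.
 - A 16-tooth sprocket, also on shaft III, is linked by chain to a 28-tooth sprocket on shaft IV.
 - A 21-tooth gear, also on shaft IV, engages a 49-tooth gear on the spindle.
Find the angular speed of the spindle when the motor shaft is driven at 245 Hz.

3 Hz

Gear mesh: ratio = 65/13 = 5, so shaft II turns at 245 / 5 = 49 Hz.
Belt: ratio = 560/140 = 4, so shaft III turns at 49 / 4 = 12.25 Hz.
Chain: ratio = 28/16 = 1.75, so shaft IV turns at 12.25 / 1.75 = 7 Hz.
Gear mesh: ratio = 49/21 = 2.3333, so the spindle turns at 7 / 2.3333 = 3 Hz.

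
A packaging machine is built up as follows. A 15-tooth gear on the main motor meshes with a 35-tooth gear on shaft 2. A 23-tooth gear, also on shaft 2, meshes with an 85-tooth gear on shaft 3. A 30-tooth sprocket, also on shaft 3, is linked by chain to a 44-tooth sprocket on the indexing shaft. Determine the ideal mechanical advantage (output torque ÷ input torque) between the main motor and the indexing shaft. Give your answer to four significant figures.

12.65

Each stage contributes driven/driver: gear mesh 35/15 = 2.3333, gear mesh 85/23 = 3.6957, chain 44/30 = 1.4667.
Overall: 2.3333 × 3.6957 × 1.4667 = 12.647.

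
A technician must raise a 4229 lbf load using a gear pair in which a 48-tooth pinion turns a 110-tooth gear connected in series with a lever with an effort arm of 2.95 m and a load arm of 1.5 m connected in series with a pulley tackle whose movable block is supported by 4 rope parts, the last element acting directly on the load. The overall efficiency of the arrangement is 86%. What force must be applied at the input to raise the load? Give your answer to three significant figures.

Gear pair MA = 110/48 = 2.2917.
Lever MA = effort arm / load arm = 2.95/1.5 = 1.9667.
Block-and-tackle MA = number of supporting rope parts = 4.
Combined ideal MA = 2.2917 × 1.9667 × 4 = 18.028.
Actual MA = 18.028 × 0.86 = 15.504.
Effort = load / actual MA = 4229 / 15.504 = 272.77 lbf.

273 lbf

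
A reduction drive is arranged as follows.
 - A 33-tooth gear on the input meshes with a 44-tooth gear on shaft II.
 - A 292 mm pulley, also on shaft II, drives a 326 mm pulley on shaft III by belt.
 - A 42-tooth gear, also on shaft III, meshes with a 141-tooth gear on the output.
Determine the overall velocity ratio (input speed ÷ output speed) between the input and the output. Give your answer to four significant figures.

Each stage contributes driven/driver: gear mesh 44/33 = 1.3333, belt 326/292 = 1.1164, gear mesh 141/42 = 3.3571.
Overall: 1.3333 × 1.1164 × 3.3571 = 4.9974.

4.997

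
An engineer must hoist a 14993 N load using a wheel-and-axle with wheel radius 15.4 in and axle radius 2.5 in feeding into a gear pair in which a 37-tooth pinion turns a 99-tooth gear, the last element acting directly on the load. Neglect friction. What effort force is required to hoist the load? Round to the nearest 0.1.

909.7 N

Wheel-and-axle MA = R/r = 15.4/2.5 = 6.16.
Gear pair MA = 99/37 = 2.6757.
Combined ideal MA = 6.16 × 2.6757 = 16.482.
Effort = load / MA = 14993 / 16.482 = 909.65 N.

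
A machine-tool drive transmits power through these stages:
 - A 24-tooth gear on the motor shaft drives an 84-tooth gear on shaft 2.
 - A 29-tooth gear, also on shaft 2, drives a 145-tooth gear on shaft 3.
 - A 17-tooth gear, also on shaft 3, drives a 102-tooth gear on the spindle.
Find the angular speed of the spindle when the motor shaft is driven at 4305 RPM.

41 RPM

Gear mesh: ratio = 84/24 = 3.5, so shaft 2 turns at 4305 / 3.5 = 1230 RPM.
Gear mesh: ratio = 145/29 = 5, so shaft 3 turns at 1230 / 5 = 246 RPM.
Gear mesh: ratio = 102/17 = 6, so the spindle turns at 246 / 6 = 41 RPM.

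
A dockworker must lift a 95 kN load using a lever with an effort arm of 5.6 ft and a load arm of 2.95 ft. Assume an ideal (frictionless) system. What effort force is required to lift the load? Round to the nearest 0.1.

Lever MA = effort arm / load arm = 5.6/2.95 = 1.8983.
Effort = load / MA = 95 / 1.8983 = 50.045 kN.

50.0 kN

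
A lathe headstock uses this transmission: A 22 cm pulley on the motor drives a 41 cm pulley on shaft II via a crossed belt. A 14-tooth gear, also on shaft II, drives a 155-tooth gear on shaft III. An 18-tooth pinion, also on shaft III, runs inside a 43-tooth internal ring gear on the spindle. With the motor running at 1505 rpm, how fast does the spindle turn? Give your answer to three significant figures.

30.5 rpm

Belt: ratio = 41/22 = 1.8636, so shaft II turns at 1505 / 1.8636 = 807.56 rpm.
Gear mesh: ratio = 155/14 = 11.071, so shaft III turns at 807.56 / 11.071 = 72.941 rpm.
Internal gear: ratio = 43/18 = 2.3889, so the spindle turns at 72.941 / 2.3889 = 30.533 rpm.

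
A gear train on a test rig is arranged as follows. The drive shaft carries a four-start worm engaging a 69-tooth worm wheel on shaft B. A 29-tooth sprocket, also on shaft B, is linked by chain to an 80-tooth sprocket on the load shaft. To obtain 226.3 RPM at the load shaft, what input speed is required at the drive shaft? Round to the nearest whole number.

Overall ratio R = 17.25 × 2.7586 = 47.586.
Required input speed = output speed × R = 226.3 × 47.586 = 10769 RPM.

10769 RPM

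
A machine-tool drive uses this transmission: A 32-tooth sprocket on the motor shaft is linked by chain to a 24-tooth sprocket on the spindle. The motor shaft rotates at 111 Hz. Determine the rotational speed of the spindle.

148 Hz

the motor shaft → the spindle (chain, 24/32): 111 ÷ 0.75 = 148 Hz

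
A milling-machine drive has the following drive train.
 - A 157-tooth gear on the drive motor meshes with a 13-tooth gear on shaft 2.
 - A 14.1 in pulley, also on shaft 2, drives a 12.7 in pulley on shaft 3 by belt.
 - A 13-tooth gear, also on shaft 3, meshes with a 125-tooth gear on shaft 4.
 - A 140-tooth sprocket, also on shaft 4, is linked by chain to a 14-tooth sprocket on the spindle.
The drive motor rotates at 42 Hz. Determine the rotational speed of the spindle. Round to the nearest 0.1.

the drive motor → shaft 2 (gear mesh, 13/157): 42 ÷ 0.082803 = 507.23 Hz
shaft 2 → shaft 3 (belt, 12.7/14.1): 507.23 ÷ 0.90071 = 563.15 Hz
shaft 3 → shaft 4 (gear mesh, 125/13): 563.15 ÷ 9.6154 = 58.567 Hz
shaft 4 → the spindle (chain, 14/140): 58.567 ÷ 0.1 = 585.67 Hz

585.7 Hz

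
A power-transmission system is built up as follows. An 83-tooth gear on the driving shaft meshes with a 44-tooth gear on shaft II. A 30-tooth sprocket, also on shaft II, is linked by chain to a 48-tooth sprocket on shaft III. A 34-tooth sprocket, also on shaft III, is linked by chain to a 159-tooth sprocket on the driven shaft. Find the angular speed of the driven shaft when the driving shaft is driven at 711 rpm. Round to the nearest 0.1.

gear mesh 44/83 = 0.53012 → 711/0.53012 = 1341.2 rpm
chain 48/30 = 1.6 → 1341.2/1.6 = 838.25 rpm
chain 159/34 = 4.6765 → 838.25/4.6765 = 179.25 rpm

179.2 rpm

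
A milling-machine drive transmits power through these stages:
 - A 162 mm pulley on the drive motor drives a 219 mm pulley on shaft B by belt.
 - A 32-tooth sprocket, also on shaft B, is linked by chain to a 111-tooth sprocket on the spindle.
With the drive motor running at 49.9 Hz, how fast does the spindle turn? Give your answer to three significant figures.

Belt: ratio = 219/162 = 1.3519, so shaft B turns at 49.9 / 1.3519 = 36.912 Hz.
Chain: ratio = 111/32 = 3.4688, so the spindle turns at 36.912 / 3.4688 = 10.641 Hz.

10.6 Hz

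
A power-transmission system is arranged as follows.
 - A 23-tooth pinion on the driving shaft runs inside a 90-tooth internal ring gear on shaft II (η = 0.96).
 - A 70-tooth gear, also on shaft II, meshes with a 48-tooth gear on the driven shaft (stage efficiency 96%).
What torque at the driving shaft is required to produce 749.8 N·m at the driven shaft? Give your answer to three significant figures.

Overall ratio R = 3.913 × 0.68571 = 2.6832; overall efficiency η = 0.96 × 0.96 = 0.9216.
Input torque = output torque / (R × η) = 749.8 / (2.6832 × 0.9216) = 303.21 N·m.

303 N·m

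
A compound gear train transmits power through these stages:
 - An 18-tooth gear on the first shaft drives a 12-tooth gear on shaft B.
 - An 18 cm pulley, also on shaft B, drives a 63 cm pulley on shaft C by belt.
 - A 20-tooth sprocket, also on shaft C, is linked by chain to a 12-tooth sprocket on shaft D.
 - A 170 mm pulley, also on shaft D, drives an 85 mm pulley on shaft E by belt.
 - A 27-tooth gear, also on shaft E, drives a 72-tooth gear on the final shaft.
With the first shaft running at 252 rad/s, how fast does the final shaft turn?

135 rad/s

gear mesh 12/18 = 0.66667 → 252/0.66667 = 378 rad/s
belt 63/18 = 3.5 → 378/3.5 = 108 rad/s
chain 12/20 = 0.6 → 108/0.6 = 180 rad/s
belt 85/170 = 0.5 → 180/0.5 = 360 rad/s
gear mesh 72/27 = 2.6667 → 360/2.6667 = 135 rad/s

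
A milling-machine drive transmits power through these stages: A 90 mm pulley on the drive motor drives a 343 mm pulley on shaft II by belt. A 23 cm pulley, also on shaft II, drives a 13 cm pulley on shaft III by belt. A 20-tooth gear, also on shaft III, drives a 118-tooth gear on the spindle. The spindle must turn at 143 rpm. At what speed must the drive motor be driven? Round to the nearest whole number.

1817 rpm

Overall ratio R = 3.8111 × 0.56522 × 5.9 = 12.709.
Required input speed = output speed × R = 143 × 12.709 = 1817.4 rpm.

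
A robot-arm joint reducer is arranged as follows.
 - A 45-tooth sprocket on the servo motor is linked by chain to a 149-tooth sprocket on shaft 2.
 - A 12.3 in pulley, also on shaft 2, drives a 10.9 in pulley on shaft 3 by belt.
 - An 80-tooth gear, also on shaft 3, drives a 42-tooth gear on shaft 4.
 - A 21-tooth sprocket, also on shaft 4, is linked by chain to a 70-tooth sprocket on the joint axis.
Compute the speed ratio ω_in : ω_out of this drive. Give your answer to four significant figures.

Each stage contributes driven/driver: chain 149/45 = 3.3111, belt 10.9/12.3 = 0.88618, gear mesh 42/80 = 0.525, chain 70/21 = 3.3333.
Overall: 3.3111 × 0.88618 × 0.525 × 3.3333 = 5.1349.

5.135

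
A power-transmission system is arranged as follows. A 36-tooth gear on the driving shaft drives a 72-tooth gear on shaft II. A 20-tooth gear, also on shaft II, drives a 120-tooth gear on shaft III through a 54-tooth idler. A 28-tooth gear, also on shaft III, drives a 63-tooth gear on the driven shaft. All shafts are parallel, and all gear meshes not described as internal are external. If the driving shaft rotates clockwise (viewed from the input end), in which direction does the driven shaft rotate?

the driving shaft → shaft II: external mesh, 1 reversal → CCW.
shaft II → shaft III: driver → idler → driven is 2 external meshes, 2 reversals → CCW.
shaft III → the driven shaft: external mesh, 1 reversal → CW.
4 reversals in total — an even number — so the driven shaft turns the same way as the driving shaft.

clockwise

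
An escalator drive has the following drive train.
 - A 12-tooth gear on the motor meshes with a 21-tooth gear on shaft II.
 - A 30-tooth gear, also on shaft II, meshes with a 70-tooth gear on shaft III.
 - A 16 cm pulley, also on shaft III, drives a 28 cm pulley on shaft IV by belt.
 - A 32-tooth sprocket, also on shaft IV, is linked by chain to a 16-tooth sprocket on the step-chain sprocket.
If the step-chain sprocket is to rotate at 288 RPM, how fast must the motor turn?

1029 RPM

Overall ratio R = 1.75 × 2.3333 × 1.75 × 0.5 = 3.5729.
Required input speed = output speed × R = 288 × 3.5729 = 1029 RPM.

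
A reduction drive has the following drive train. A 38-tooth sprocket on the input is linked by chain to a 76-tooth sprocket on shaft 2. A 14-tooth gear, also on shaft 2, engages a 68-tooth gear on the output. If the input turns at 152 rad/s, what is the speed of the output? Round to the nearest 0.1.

15.6 rad/s

chain 76/38 = 2 → 152/2 = 76 rad/s
gear mesh 68/14 = 4.8571 → 76/4.8571 = 15.647 rad/s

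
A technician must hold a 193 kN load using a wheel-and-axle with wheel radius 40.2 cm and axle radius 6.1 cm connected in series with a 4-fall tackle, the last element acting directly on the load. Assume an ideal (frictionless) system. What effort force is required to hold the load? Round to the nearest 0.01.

7.32 kN

Wheel-and-axle MA = R/r = 40.2/6.1 = 6.5902.
Block-and-tackle MA = number of supporting rope parts = 4.
Combined ideal MA = 6.5902 × 4 = 26.361.
Effort = load / MA = 193 / 26.361 = 7.3215 kN.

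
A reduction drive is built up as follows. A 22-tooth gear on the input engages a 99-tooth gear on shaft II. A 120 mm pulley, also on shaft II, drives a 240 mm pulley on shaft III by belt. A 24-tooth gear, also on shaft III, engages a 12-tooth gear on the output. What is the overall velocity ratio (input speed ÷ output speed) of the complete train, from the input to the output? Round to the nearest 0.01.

Each stage contributes driven/driver: gear mesh 99/22 = 4.5, belt 240/120 = 2, gear mesh 12/24 = 0.5.
Overall: 4.5 × 2 × 0.5 = 4.5.

4.50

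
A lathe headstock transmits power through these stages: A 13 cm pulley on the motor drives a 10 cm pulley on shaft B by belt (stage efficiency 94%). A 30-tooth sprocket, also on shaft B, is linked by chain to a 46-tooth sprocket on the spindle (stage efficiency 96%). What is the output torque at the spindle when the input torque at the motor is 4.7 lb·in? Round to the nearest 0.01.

Belt: ratio = 10/13 = 0.76923; torque at shaft B = 4.7 × 0.76923 × 0.94 = 3.3985 lb·in.
Chain: ratio = 46/30 = 1.5333; torque at the spindle = 3.3985 × 1.5333 × 0.96 = 5.0025 lb·in.

5.00 lb·in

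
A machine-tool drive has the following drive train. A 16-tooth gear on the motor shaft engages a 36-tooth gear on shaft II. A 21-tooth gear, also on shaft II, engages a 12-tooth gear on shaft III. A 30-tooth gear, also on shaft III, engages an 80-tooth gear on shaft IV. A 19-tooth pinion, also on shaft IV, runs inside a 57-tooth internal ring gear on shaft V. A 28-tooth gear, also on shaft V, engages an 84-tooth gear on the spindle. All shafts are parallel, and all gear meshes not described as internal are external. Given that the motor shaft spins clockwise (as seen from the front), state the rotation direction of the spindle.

the motor shaft → shaft II: external mesh, 1 reversal → CCW.
shaft II → shaft III: external mesh, 1 reversal → CW.
shaft III → shaft IV: external mesh, 1 reversal → CCW.
shaft IV → shaft V: internal mesh, same direction → CCW.
shaft V → the spindle: external mesh, 1 reversal → CW.
4 reversals in total — an even number — so the spindle turns the same way as the motor shaft.

clockwise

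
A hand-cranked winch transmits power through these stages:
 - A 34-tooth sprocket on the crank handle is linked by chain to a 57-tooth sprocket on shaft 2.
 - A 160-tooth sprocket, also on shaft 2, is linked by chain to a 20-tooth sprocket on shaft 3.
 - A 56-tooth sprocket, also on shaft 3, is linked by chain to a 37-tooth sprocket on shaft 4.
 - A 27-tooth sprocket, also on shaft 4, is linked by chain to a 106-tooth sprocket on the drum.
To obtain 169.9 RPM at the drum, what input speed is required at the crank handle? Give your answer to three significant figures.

Overall ratio R = 1.6765 × 0.125 × 0.66071 × 3.9259 = 0.54358.
Required input speed = output speed × R = 169.9 × 0.54358 = 92.354 RPM.

92.4 RPM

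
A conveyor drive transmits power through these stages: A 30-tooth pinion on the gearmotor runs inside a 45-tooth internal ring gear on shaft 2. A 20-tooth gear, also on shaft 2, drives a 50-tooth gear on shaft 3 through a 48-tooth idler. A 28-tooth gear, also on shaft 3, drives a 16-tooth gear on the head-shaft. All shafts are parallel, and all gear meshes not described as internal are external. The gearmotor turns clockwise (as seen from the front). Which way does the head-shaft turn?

the gearmotor → shaft 2: internal mesh, same direction → CW.
shaft 2 → shaft 3: driver → idler → driven is 2 external meshes, 2 reversals → CW.
shaft 3 → the head-shaft: external mesh, 1 reversal → CCW.
3 reversals in total — an odd number — so the head-shaft turns opposite to the gearmotor.

anticlockwise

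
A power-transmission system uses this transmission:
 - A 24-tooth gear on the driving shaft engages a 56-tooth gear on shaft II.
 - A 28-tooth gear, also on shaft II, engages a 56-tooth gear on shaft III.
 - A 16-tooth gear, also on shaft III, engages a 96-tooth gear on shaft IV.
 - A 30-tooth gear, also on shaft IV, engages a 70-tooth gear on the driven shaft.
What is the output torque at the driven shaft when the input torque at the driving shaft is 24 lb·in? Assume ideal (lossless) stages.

Gear mesh: ratio = 56/24 = 2.3333; torque at shaft II = 24 × 2.3333 = 56 lb·in.
Gear mesh: ratio = 56/28 = 2; torque at shaft III = 56 × 2 = 112 lb·in.
Gear mesh: ratio = 96/16 = 6; torque at shaft IV = 112 × 6 = 672 lb·in.
Gear mesh: ratio = 70/30 = 2.3333; torque at the driven shaft = 672 × 2.3333 = 1568 lb·in.

1568 lb·in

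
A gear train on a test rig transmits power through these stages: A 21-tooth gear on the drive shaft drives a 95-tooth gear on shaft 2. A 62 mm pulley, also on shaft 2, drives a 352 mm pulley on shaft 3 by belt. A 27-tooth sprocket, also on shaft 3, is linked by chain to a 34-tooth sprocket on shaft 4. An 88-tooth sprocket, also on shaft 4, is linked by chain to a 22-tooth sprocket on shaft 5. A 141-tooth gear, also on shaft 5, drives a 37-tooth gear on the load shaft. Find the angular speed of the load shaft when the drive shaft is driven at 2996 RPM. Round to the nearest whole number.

Gear mesh: ratio = 95/21 = 4.5238, so shaft 2 turns at 2996 / 4.5238 = 662.27 RPM.
Belt: ratio = 352/62 = 5.6774, so shaft 3 turns at 662.27 / 5.6774 = 116.65 RPM.
Chain: ratio = 34/27 = 1.2593, so shaft 4 turns at 116.65 / 1.2593 = 92.634 RPM.
Chain: ratio = 22/88 = 0.25, so shaft 5 turns at 92.634 / 0.25 = 370.54 RPM.
Gear mesh: ratio = 37/141 = 0.26241, so the load shaft turns at 370.54 / 0.26241 = 1412 RPM.

1412 RPM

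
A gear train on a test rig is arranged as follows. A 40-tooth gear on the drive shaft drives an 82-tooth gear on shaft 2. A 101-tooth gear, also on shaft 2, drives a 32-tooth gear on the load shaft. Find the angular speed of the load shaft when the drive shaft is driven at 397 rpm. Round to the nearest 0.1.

611.2 rpm

Gear mesh: ratio = 82/40 = 2.05, so shaft 2 turns at 397 / 2.05 = 193.66 rpm.
Gear mesh: ratio = 32/101 = 0.31683, so the load shaft turns at 193.66 / 0.31683 = 611.23 rpm.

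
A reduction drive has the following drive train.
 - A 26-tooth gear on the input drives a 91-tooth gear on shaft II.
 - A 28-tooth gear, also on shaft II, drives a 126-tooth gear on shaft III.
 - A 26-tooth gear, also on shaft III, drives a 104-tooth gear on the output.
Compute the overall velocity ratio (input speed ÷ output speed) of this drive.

Each stage contributes driven/driver: gear mesh 91/26 = 3.5, gear mesh 126/28 = 4.5, gear mesh 104/26 = 4.
Overall: 3.5 × 4.5 × 4 = 63.

63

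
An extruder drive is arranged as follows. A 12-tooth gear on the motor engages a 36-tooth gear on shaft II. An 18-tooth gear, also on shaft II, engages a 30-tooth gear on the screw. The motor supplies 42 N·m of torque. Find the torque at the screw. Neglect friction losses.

gear mesh 36/12 = 3 → τ = 42·3 = 126 N·m
gear mesh 30/18 = 1.6667 → τ = 126·1.6667 = 210 N·m

210 N·m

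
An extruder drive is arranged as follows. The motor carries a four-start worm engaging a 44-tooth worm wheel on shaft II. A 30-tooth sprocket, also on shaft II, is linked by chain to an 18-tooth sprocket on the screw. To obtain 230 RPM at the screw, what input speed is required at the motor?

1518 RPM

Overall ratio R = 11 × 0.6 = 6.6.
Required input speed = output speed × R = 230 × 6.6 = 1518 RPM.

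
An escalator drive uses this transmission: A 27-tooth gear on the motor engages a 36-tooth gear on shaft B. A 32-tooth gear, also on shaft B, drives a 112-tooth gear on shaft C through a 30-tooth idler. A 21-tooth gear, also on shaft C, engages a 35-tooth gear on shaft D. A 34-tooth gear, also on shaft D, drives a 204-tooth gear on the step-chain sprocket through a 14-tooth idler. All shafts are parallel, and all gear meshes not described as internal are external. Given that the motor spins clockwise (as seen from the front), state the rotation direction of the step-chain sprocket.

clockwise

the motor → shaft B: external mesh, 1 reversal → CCW.
shaft B → shaft C: driver → idler → driven is 2 external meshes, 2 reversals → CCW.
shaft C → shaft D: external mesh, 1 reversal → CW.
shaft D → the step-chain sprocket: driver → idler → driven is 2 external meshes, 2 reversals → CW.
6 reversals in total — an even number — so the step-chain sprocket turns the same way as the motor.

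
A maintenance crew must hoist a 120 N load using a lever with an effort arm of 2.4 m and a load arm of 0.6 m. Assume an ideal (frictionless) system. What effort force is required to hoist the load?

30 N

Lever MA = effort arm / load arm = 2.4/0.6 = 4.
Effort = load / MA = 120 / 4 = 30 N.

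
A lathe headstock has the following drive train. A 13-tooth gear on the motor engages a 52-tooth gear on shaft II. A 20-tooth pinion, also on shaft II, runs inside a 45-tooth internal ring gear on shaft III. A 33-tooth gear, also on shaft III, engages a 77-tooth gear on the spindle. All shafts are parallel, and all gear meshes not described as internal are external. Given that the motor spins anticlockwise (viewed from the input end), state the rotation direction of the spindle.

the motor → shaft II: external mesh, 1 reversal → CW.
shaft II → shaft III: internal mesh, same direction → CW.
shaft III → the spindle: external mesh, 1 reversal → CCW.
2 reversals in total — an even number — so the spindle turns the same way as the motor.

anticlockwise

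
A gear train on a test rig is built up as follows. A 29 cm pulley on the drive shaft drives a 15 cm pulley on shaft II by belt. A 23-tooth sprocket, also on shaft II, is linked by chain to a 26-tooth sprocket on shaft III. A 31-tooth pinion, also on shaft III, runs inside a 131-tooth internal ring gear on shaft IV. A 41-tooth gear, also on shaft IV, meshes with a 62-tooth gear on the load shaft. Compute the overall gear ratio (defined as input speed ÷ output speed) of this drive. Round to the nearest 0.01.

Each stage contributes driven/driver: belt 15/29 = 0.51724, chain 26/23 = 1.1304, internal gear 131/31 = 4.2258, gear mesh 62/41 = 1.5122.
Overall: 0.51724 × 1.1304 × 4.2258 × 1.5122 = 3.7364.

3.74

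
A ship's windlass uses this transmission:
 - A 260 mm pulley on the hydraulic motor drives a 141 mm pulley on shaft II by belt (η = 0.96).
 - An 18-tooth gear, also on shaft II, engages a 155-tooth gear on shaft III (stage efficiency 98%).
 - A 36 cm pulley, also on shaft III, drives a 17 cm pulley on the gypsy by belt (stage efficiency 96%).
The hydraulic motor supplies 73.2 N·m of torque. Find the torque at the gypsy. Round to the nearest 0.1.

145.8 N·m

Belt: ratio = 141/260 = 0.54231; torque at shaft II = 73.2 × 0.54231 × 0.96 = 38.109 N·m.
Gear mesh: ratio = 155/18 = 8.6111; torque at shaft III = 38.109 × 8.6111 × 0.98 = 321.6 N·m.
Belt: ratio = 17/36 = 0.47222; torque at the gypsy = 321.6 × 0.47222 × 0.96 = 145.79 N·m.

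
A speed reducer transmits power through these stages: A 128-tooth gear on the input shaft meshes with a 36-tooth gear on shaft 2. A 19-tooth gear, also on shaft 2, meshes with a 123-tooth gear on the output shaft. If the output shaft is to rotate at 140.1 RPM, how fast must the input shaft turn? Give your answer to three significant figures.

Overall ratio R = 0.28125 × 6.4737 = 1.8207.
Required input speed = output speed × R = 140.1 × 1.8207 = 255.08 RPM.

255 RPM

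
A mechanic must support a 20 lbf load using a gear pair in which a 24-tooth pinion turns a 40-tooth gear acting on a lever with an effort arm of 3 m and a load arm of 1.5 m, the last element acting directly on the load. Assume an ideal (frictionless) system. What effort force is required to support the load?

6 lbf

Gear pair MA = 40/24 = 1.6667.
Lever MA = effort arm / load arm = 3/1.5 = 2.
Combined ideal MA = 1.6667 × 2 = 3.3333.
Effort = load / MA = 20 / 3.3333 = 6 lbf.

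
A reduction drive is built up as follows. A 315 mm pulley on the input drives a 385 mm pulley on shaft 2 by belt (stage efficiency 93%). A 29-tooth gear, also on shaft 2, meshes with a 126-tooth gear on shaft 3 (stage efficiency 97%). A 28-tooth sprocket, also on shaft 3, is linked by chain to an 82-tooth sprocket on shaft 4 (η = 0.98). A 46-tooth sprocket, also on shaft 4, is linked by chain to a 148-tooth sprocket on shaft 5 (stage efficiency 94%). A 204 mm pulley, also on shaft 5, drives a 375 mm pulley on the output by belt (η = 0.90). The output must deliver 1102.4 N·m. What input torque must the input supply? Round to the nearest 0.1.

16.0 N·m

Overall ratio R = 1.2222 × 4.3448 × 2.9286 × 3.2174 × 1.8382 = 91.978; overall efficiency η = 0.93 × 0.97 × 0.98 × 0.94 × 0.90 = 0.7479.
Input torque = output torque / (R × η) = 1102.4 / (91.978 × 0.7479) = 16.025 N·m.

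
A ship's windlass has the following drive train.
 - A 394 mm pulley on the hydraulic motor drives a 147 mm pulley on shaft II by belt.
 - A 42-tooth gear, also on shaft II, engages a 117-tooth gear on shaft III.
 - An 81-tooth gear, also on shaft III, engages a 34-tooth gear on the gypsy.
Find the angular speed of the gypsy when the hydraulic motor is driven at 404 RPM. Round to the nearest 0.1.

926.0 RPM

the hydraulic motor → shaft II (belt, 147/394): 404 ÷ 0.3731 = 1082.8 RPM
shaft II → shaft III (gear mesh, 117/42): 1082.8 ÷ 2.7857 = 388.71 RPM
shaft III → the gypsy (gear mesh, 34/81): 388.71 ÷ 0.41975 = 926.04 RPM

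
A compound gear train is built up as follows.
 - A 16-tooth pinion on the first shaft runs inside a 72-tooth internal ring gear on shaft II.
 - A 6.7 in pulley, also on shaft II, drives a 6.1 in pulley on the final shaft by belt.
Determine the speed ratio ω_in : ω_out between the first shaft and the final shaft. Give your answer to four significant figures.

Each stage contributes driven/driver: internal gear 72/16 = 4.5, belt 6.1/6.7 = 0.91045.
Overall: 4.5 × 0.91045 = 4.097.

4.097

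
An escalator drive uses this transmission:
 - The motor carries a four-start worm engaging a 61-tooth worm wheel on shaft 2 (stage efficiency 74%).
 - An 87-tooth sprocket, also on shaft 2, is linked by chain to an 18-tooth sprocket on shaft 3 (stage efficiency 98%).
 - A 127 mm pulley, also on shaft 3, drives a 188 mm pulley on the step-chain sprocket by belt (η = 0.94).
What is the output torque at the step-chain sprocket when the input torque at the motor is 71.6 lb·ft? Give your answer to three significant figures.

228 lb·ft

After the worm (61/4): 71.6 × 15.25 × 0.74 = 808.01 lb·ft
After the chain (18/87): 808.01 × 0.2069 × 0.98 = 163.83 lb·ft
After the belt (188/127): 163.83 × 1.4803 × 0.94 = 227.97 lb·ft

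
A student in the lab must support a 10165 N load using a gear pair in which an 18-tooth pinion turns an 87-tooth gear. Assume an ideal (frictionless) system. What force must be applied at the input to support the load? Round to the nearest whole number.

2103 N

Gear pair MA = 87/18 = 4.8333.
Effort = load / MA = 10165 / 4.8333 = 2103.1 N.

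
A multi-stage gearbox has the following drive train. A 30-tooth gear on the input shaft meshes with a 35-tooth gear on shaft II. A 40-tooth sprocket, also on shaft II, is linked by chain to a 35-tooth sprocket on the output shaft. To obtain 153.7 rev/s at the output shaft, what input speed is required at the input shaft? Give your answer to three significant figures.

157 rev/s

Overall ratio R = 1.1667 × 0.875 = 1.0208.
Required input speed = output speed × R = 153.7 × 1.0208 = 156.9 rev/s.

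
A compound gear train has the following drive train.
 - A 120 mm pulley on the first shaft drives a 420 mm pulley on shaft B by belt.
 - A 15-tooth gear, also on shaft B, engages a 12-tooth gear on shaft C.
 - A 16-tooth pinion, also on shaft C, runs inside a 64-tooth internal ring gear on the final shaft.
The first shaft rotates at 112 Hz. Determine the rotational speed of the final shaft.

Belt: ratio = 420/120 = 3.5, so shaft B turns at 112 / 3.5 = 32 Hz.
Gear mesh: ratio = 12/15 = 0.8, so shaft C turns at 32 / 0.8 = 40 Hz.
Internal gear: ratio = 64/16 = 4, so the final shaft turns at 40 / 4 = 10 Hz.

10 Hz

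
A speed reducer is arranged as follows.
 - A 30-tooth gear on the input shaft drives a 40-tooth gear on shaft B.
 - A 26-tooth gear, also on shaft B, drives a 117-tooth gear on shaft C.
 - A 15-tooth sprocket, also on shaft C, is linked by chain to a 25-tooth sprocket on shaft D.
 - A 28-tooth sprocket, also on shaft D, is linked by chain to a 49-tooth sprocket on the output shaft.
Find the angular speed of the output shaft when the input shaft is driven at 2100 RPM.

gear mesh 40/30 = 1.3333 → 2100/1.3333 = 1575 RPM
gear mesh 117/26 = 4.5 → 1575/4.5 = 350 RPM
chain 25/15 = 1.6667 → 350/1.6667 = 210 RPM
chain 49/28 = 1.75 → 210/1.75 = 120 RPM

120 RPM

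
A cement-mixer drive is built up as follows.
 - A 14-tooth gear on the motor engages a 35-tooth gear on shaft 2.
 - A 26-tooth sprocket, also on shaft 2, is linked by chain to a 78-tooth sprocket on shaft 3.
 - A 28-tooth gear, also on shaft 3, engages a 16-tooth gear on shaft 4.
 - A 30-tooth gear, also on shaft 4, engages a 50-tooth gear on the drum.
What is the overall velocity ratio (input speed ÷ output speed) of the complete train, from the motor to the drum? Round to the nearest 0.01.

Each stage contributes driven/driver: gear mesh 35/14 = 2.5, chain 78/26 = 3, gear mesh 16/28 = 0.57143, gear mesh 50/30 = 1.6667.
Overall: 2.5 × 3 × 0.57143 × 1.6667 = 7.1429.

7.14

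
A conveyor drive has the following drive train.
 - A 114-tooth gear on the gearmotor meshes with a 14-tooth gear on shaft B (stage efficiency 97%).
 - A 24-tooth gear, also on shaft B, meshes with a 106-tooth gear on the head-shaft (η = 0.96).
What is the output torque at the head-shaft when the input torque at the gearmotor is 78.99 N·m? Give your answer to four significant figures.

39.90 N·m

Gear mesh: ratio = 14/114 = 0.12281; torque at shaft B = 78.99 × 0.12281 × 0.97 = 9.4095 N·m.
Gear mesh: ratio = 106/24 = 4.4167; torque at the head-shaft = 9.4095 × 4.4167 × 0.96 = 39.896 N·m.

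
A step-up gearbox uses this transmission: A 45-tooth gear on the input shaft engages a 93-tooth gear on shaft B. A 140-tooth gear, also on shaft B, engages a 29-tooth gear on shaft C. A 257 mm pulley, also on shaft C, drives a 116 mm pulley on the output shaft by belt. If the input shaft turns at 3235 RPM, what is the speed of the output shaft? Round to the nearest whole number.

16742 RPM

Gear mesh: ratio = 93/45 = 2.0667, so shaft B turns at 3235 / 2.0667 = 1565.3 RPM.
Gear mesh: ratio = 29/140 = 0.20714, so shaft C turns at 1565.3 / 0.20714 = 7556.7 RPM.
Belt: ratio = 116/257 = 0.45136, so the output shaft turns at 7556.7 / 0.45136 = 16742 RPM.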